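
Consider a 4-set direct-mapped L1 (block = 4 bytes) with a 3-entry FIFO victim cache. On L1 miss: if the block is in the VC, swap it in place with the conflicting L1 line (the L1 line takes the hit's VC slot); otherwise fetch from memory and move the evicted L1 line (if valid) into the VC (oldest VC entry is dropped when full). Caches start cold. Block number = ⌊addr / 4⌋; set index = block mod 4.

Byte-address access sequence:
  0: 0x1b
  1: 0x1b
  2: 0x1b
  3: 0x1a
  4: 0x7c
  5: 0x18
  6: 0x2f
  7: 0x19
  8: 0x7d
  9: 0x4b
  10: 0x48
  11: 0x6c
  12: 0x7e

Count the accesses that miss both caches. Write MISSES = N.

MISSES = 5

#0 0x1b→b6/s2 MISS; vc=[]
#1 0x1b→b6/s2 L1-HIT; vc=[]
#2 0x1b→b6/s2 L1-HIT; vc=[]
#3 0x1a→b6/s2 L1-HIT; vc=[]
#4 0x7c→b31/s3 MISS; vc=[]
#5 0x18→b6/s2 L1-HIT; vc=[]
#6 0x2f→b11/s3 MISS; vc=[31]
#7 0x19→b6/s2 L1-HIT; vc=[31]
#8 0x7d→b31/s3 VC-HIT; vc=[11]
#9 0x4b→b18/s2 MISS; vc=[11,6]
#10 0x48→b18/s2 L1-HIT; vc=[11,6]
#11 0x6c→b27/s3 MISS; vc=[11,6,31]
#12 0x7e→b31/s3 VC-HIT; vc=[11,6,27]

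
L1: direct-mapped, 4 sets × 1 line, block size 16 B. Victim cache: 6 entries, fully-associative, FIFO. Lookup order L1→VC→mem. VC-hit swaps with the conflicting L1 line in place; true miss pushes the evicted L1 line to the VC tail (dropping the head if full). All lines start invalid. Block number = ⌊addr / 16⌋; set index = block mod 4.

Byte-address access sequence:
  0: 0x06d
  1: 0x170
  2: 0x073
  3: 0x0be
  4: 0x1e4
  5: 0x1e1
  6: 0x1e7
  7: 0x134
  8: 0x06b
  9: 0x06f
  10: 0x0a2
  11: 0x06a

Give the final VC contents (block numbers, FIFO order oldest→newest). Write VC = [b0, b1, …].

VC = [23, 7, 30, 11, 10]

  [0] addr=0x6d blk=6 s=2: MISS | VC []
  [1] addr=0x170 blk=23 s=3: MISS | VC []
  [2] addr=0x73 blk=7 s=3: MISS | VC [23]
  [3] addr=0xbe blk=11 s=3: MISS | VC [23, 7]
  [4] addr=0x1e4 blk=30 s=2: MISS | VC [23, 7, 6]
  [5] addr=0x1e1 blk=30 s=2: L1-HIT | VC [23, 7, 6]
  [6] addr=0x1e7 blk=30 s=2: L1-HIT | VC [23, 7, 6]
  [7] addr=0x134 blk=19 s=3: MISS | VC [23, 7, 6, 11]
  [8] addr=0x6b blk=6 s=2: VC-HIT | VC [23, 7, 30, 11]
  [9] addr=0x6f blk=6 s=2: L1-HIT | VC [23, 7, 30, 11]
  [10] addr=0xa2 blk=10 s=2: MISS | VC [23, 7, 30, 11, 6]
  [11] addr=0x6a blk=6 s=2: VC-HIT | VC [23, 7, 30, 11, 10]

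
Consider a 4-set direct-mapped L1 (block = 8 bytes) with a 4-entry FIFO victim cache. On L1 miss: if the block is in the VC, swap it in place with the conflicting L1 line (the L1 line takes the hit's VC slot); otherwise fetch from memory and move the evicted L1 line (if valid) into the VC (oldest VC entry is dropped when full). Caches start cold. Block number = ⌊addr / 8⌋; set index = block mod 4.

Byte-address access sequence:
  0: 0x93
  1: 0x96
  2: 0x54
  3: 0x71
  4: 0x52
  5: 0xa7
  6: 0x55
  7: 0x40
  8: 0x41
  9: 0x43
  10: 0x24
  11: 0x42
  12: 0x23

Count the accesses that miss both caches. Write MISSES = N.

MISSES = 6

0: 0x93 (blk 18, set 2) → MISS  vc=[]
1: 0x96 (blk 18, set 2) → L1-HIT  vc=[]
2: 0x54 (blk 10, set 2) → MISS  vc=[18]
3: 0x71 (blk 14, set 2) → MISS  vc=[18, 10]
4: 0x52 (blk 10, set 2) → VC-HIT  vc=[18, 14]
5: 0xa7 (blk 20, set 0) → MISS  vc=[18, 14]
6: 0x55 (blk 10, set 2) → L1-HIT  vc=[18, 14]
7: 0x40 (blk 8, set 0) → MISS  vc=[18, 14, 20]
8: 0x41 (blk 8, set 0) → L1-HIT  vc=[18, 14, 20]
9: 0x43 (blk 8, set 0) → L1-HIT  vc=[18, 14, 20]
10: 0x24 (blk 4, set 0) → MISS  vc=[18, 14, 20, 8]
11: 0x42 (blk 8, set 0) → VC-HIT  vc=[18, 14, 20, 4]
12: 0x23 (blk 4, set 0) → VC-HIT  vc=[18, 14, 20, 8]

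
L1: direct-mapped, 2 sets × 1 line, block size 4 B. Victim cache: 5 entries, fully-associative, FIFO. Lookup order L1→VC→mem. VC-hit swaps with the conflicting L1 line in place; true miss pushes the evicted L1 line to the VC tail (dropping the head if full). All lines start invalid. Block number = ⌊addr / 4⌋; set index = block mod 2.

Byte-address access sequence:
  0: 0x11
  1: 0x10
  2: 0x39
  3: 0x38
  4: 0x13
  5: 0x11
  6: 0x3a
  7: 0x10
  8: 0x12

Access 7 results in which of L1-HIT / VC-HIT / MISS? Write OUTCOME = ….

OUTCOME = VC-HIT

0: 0x11 (blk 4, set 0) → MISS  vc=[]
1: 0x10 (blk 4, set 0) → L1-HIT  vc=[]
2: 0x39 (blk 14, set 0) → MISS  vc=[4]
3: 0x38 (blk 14, set 0) → L1-HIT  vc=[4]
4: 0x13 (blk 4, set 0) → VC-HIT  vc=[14]
5: 0x11 (blk 4, set 0) → L1-HIT  vc=[14]
6: 0x3a (blk 14, set 0) → VC-HIT  vc=[4]
7: 0x10 (blk 4, set 0) → VC-HIT  vc=[14]
8: 0x12 (blk 4, set 0) → L1-HIT  vc=[14]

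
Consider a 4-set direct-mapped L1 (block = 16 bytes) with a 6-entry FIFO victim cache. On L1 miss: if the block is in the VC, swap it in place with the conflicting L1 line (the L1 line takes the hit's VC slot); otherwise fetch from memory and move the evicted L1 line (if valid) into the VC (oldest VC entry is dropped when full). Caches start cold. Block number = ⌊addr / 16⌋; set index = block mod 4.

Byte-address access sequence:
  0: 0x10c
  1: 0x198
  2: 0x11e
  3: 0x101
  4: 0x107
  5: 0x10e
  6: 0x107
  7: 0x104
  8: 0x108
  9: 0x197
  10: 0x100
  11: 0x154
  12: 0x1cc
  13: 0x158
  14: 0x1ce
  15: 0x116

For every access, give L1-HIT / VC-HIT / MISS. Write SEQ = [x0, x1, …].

0: 0x10c (blk 16, set 0) → MISS  vc=[]
1: 0x198 (blk 25, set 1) → MISS  vc=[]
2: 0x11e (blk 17, set 1) → MISS  vc=[25]
3: 0x101 (blk 16, set 0) → L1-HIT  vc=[25]
4: 0x107 (blk 16, set 0) → L1-HIT  vc=[25]
5: 0x10e (blk 16, set 0) → L1-HIT  vc=[25]
6: 0x107 (blk 16, set 0) → L1-HIT  vc=[25]
7: 0x104 (blk 16, set 0) → L1-HIT  vc=[25]
8: 0x108 (blk 16, set 0) → L1-HIT  vc=[25]
9: 0x197 (blk 25, set 1) → VC-HIT  vc=[17]
10: 0x100 (blk 16, set 0) → L1-HIT  vc=[17]
11: 0x154 (blk 21, set 1) → MISS  vc=[17, 25]
12: 0x1cc (blk 28, set 0) → MISS  vc=[17, 25, 16]
13: 0x158 (blk 21, set 1) → L1-HIT  vc=[17, 25, 16]
14: 0x1ce (blk 28, set 0) → L1-HIT  vc=[17, 25, 16]
15: 0x116 (blk 17, set 1) → VC-HIT  vc=[21, 25, 16]

SEQ = [MISS, MISS, MISS, L1-HIT, L1-HIT, L1-HIT, L1-HIT, L1-HIT, L1-HIT, VC-HIT, L1-HIT, MISS, MISS, L1-HIT, L1-HIT, VC-HIT]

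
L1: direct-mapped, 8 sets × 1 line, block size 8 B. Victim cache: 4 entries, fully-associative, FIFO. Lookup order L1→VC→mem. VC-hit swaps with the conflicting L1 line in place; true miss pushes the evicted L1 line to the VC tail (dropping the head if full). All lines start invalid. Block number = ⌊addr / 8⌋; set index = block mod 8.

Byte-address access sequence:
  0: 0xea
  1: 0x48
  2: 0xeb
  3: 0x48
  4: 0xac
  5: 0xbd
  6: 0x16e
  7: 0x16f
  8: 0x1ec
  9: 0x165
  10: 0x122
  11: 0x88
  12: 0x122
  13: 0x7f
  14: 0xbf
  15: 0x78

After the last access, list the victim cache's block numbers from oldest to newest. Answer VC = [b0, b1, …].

#0 0xea→b29/s5 MISS; vc=[]
#1 0x48→b9/s1 MISS; vc=[]
#2 0xeb→b29/s5 L1-HIT; vc=[]
#3 0x48→b9/s1 L1-HIT; vc=[]
#4 0xac→b21/s5 MISS; vc=[29]
#5 0xbd→b23/s7 MISS; vc=[29]
#6 0x16e→b45/s5 MISS; vc=[29,21]
#7 0x16f→b45/s5 L1-HIT; vc=[29,21]
#8 0x1ec→b61/s5 MISS; vc=[29,21,45]
#9 0x165→b44/s4 MISS; vc=[29,21,45]
#10 0x122→b36/s4 MISS; vc=[29,21,45,44]
#11 0x88→b17/s1 MISS; vc=[21,45,44,9]
#12 0x122→b36/s4 L1-HIT; vc=[21,45,44,9]
#13 0x7f→b15/s7 MISS; vc=[45,44,9,23]
#14 0xbf→b23/s7 VC-HIT; vc=[45,44,9,15]
#15 0x78→b15/s7 VC-HIT; vc=[45,44,9,23]

VC = [45, 44, 9, 23]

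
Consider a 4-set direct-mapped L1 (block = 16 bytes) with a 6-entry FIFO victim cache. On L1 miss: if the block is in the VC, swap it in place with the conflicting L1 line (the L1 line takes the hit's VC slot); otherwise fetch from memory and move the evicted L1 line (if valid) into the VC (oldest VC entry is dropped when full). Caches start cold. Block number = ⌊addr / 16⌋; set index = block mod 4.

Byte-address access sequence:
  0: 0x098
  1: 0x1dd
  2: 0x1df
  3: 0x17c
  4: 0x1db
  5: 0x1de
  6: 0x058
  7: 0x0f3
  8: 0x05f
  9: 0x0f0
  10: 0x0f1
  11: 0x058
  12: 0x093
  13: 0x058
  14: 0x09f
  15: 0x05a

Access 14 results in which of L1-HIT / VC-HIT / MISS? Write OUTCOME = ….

#0 0x98→b9/s1 MISS; vc=[]
#1 0x1dd→b29/s1 MISS; vc=[9]
#2 0x1df→b29/s1 L1-HIT; vc=[9]
#3 0x17c→b23/s3 MISS; vc=[9]
#4 0x1db→b29/s1 L1-HIT; vc=[9]
#5 0x1de→b29/s1 L1-HIT; vc=[9]
#6 0x58→b5/s1 MISS; vc=[9,29]
#7 0xf3→b15/s3 MISS; vc=[9,29,23]
#8 0x5f→b5/s1 L1-HIT; vc=[9,29,23]
#9 0xf0→b15/s3 L1-HIT; vc=[9,29,23]
#10 0xf1→b15/s3 L1-HIT; vc=[9,29,23]
#11 0x58→b5/s1 L1-HIT; vc=[9,29,23]
#12 0x93→b9/s1 VC-HIT; vc=[5,29,23]
#13 0x58→b5/s1 VC-HIT; vc=[9,29,23]
#14 0x9f→b9/s1 VC-HIT; vc=[5,29,23]
#15 0x5a→b5/s1 VC-HIT; vc=[9,29,23]

OUTCOME = VC-HIT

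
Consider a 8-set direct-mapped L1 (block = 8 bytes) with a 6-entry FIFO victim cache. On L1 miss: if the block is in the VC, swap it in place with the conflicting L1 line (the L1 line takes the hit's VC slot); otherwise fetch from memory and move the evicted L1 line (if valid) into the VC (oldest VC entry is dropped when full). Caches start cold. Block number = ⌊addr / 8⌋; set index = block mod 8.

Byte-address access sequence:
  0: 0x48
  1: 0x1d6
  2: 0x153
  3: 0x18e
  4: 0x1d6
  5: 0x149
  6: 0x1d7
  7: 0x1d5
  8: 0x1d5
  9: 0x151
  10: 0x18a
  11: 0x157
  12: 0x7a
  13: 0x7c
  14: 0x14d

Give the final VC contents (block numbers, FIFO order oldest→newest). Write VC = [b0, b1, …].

VC = [58, 9, 49]

#0 0x48→b9/s1 MISS; vc=[]
#1 0x1d6→b58/s2 MISS; vc=[]
#2 0x153→b42/s2 MISS; vc=[58]
#3 0x18e→b49/s1 MISS; vc=[58,9]
#4 0x1d6→b58/s2 VC-HIT; vc=[42,9]
#5 0x149→b41/s1 MISS; vc=[42,9,49]
#6 0x1d7→b58/s2 L1-HIT; vc=[42,9,49]
#7 0x1d5→b58/s2 L1-HIT; vc=[42,9,49]
#8 0x1d5→b58/s2 L1-HIT; vc=[42,9,49]
#9 0x151→b42/s2 VC-HIT; vc=[58,9,49]
#10 0x18a→b49/s1 VC-HIT; vc=[58,9,41]
#11 0x157→b42/s2 L1-HIT; vc=[58,9,41]
#12 0x7a→b15/s7 MISS; vc=[58,9,41]
#13 0x7c→b15/s7 L1-HIT; vc=[58,9,41]
#14 0x14d→b41/s1 VC-HIT; vc=[58,9,49]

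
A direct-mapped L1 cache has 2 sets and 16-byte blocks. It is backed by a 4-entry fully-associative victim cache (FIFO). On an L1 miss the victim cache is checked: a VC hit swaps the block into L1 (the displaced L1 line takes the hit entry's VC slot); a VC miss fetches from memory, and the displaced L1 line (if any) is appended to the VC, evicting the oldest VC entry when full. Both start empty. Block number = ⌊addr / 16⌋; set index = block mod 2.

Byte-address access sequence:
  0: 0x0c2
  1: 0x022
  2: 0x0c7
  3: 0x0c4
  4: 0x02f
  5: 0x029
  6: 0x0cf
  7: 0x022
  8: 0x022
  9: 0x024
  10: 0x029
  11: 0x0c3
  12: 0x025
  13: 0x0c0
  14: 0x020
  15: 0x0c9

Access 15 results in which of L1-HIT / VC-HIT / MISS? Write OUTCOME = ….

#0 0xc2→b12/s0 MISS; vc=[]
#1 0x22→b2/s0 MISS; vc=[12]
#2 0xc7→b12/s0 VC-HIT; vc=[2]
#3 0xc4→b12/s0 L1-HIT; vc=[2]
#4 0x2f→b2/s0 VC-HIT; vc=[12]
#5 0x29→b2/s0 L1-HIT; vc=[12]
#6 0xcf→b12/s0 VC-HIT; vc=[2]
#7 0x22→b2/s0 VC-HIT; vc=[12]
#8 0x22→b2/s0 L1-HIT; vc=[12]
#9 0x24→b2/s0 L1-HIT; vc=[12]
#10 0x29→b2/s0 L1-HIT; vc=[12]
#11 0xc3→b12/s0 VC-HIT; vc=[2]
#12 0x25→b2/s0 VC-HIT; vc=[12]
#13 0xc0→b12/s0 VC-HIT; vc=[2]
#14 0x20→b2/s0 VC-HIT; vc=[12]
#15 0xc9→b12/s0 VC-HIT; vc=[2]

OUTCOME = VC-HIT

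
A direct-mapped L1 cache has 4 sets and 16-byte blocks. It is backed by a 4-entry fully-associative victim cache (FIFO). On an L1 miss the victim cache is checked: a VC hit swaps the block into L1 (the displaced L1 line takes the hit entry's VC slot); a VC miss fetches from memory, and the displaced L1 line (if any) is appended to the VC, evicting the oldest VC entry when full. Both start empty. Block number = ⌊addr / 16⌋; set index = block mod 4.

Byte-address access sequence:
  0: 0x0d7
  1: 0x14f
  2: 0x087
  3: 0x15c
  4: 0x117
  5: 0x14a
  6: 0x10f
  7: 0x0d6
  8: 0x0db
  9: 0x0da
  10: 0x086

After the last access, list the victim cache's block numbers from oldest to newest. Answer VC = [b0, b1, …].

VC = [16, 17, 21, 20]

  [0] addr=0xd7 blk=13 s=1: MISS | VC []
  [1] addr=0x14f blk=20 s=0: MISS | VC []
  [2] addr=0x87 blk=8 s=0: MISS | VC [20]
  [3] addr=0x15c blk=21 s=1: MISS | VC [20, 13]
  [4] addr=0x117 blk=17 s=1: MISS | VC [20, 13, 21]
  [5] addr=0x14a blk=20 s=0: VC-HIT | VC [8, 13, 21]
  [6] addr=0x10f blk=16 s=0: MISS | VC [8, 13, 21, 20]
  [7] addr=0xd6 blk=13 s=1: VC-HIT | VC [8, 17, 21, 20]
  [8] addr=0xdb blk=13 s=1: L1-HIT | VC [8, 17, 21, 20]
  [9] addr=0xda blk=13 s=1: L1-HIT | VC [8, 17, 21, 20]
  [10] addr=0x86 blk=8 s=0: VC-HIT | VC [16, 17, 21, 20]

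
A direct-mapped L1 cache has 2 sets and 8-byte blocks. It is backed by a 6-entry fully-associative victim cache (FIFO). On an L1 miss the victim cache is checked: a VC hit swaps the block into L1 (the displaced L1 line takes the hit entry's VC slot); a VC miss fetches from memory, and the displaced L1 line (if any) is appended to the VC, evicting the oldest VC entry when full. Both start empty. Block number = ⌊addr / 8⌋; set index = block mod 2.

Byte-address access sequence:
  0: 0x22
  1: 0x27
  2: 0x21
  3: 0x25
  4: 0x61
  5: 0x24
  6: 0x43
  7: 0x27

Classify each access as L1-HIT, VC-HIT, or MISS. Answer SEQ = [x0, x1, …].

0: 0x22 (blk 4, set 0) → MISS  vc=[]
1: 0x27 (blk 4, set 0) → L1-HIT  vc=[]
2: 0x21 (blk 4, set 0) → L1-HIT  vc=[]
3: 0x25 (blk 4, set 0) → L1-HIT  vc=[]
4: 0x61 (blk 12, set 0) → MISS  vc=[4]
5: 0x24 (blk 4, set 0) → VC-HIT  vc=[12]
6: 0x43 (blk 8, set 0) → MISS  vc=[12, 4]
7: 0x27 (blk 4, set 0) → VC-HIT  vc=[12, 8]

SEQ = [MISS, L1-HIT, L1-HIT, L1-HIT, MISS, VC-HIT, MISS, VC-HIT]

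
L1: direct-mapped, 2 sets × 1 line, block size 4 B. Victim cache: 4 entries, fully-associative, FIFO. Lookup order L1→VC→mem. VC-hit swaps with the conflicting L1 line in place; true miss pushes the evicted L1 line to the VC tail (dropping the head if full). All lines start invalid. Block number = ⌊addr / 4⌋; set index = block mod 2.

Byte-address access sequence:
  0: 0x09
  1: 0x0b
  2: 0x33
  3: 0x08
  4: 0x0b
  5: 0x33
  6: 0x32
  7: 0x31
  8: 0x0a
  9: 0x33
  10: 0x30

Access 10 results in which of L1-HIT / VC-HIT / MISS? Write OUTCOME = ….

#0 0x9→b2/s0 MISS; vc=[]
#1 0xb→b2/s0 L1-HIT; vc=[]
#2 0x33→b12/s0 MISS; vc=[2]
#3 0x8→b2/s0 VC-HIT; vc=[12]
#4 0xb→b2/s0 L1-HIT; vc=[12]
#5 0x33→b12/s0 VC-HIT; vc=[2]
#6 0x32→b12/s0 L1-HIT; vc=[2]
#7 0x31→b12/s0 L1-HIT; vc=[2]
#8 0xa→b2/s0 VC-HIT; vc=[12]
#9 0x33→b12/s0 VC-HIT; vc=[2]
#10 0x30→b12/s0 L1-HIT; vc=[2]

OUTCOME = L1-HIT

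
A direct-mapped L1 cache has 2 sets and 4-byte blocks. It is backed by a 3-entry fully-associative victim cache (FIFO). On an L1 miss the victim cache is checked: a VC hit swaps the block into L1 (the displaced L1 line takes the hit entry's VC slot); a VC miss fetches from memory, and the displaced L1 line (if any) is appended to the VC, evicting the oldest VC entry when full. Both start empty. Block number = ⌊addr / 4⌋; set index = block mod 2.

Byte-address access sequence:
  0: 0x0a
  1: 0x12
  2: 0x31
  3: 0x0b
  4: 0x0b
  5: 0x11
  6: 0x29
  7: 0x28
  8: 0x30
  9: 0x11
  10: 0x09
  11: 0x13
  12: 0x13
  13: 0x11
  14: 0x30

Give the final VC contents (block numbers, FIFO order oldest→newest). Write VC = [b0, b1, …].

#0 0xa→b2/s0 MISS; vc=[]
#1 0x12→b4/s0 MISS; vc=[2]
#2 0x31→b12/s0 MISS; vc=[2,4]
#3 0xb→b2/s0 VC-HIT; vc=[12,4]
#4 0xb→b2/s0 L1-HIT; vc=[12,4]
#5 0x11→b4/s0 VC-HIT; vc=[12,2]
#6 0x29→b10/s0 MISS; vc=[12,2,4]
#7 0x28→b10/s0 L1-HIT; vc=[12,2,4]
#8 0x30→b12/s0 VC-HIT; vc=[10,2,4]
#9 0x11→b4/s0 VC-HIT; vc=[10,2,12]
#10 0x9→b2/s0 VC-HIT; vc=[10,4,12]
#11 0x13→b4/s0 VC-HIT; vc=[10,2,12]
#12 0x13→b4/s0 L1-HIT; vc=[10,2,12]
#13 0x11→b4/s0 L1-HIT; vc=[10,2,12]
#14 0x30→b12/s0 VC-HIT; vc=[10,2,4]

VC = [10, 2, 4]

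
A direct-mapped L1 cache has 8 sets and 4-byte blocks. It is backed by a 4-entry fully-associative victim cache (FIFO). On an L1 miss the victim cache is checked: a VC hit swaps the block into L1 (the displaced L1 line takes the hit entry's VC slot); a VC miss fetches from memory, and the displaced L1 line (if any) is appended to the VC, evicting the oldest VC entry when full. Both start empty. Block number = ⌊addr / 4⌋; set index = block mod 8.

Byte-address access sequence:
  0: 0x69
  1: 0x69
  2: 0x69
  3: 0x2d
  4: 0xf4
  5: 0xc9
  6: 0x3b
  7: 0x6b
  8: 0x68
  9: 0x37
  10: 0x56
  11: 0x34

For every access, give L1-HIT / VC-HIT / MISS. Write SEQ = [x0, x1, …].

SEQ = [MISS, L1-HIT, L1-HIT, MISS, MISS, MISS, MISS, VC-HIT, L1-HIT, MISS, MISS, VC-HIT]

  [0] addr=0x69 blk=26 s=2: MISS | VC []
  [1] addr=0x69 blk=26 s=2: L1-HIT | VC []
  [2] addr=0x69 blk=26 s=2: L1-HIT | VC []
  [3] addr=0x2d blk=11 s=3: MISS | VC []
  [4] addr=0xf4 blk=61 s=5: MISS | VC []
  [5] addr=0xc9 blk=50 s=2: MISS | VC [26]
  [6] addr=0x3b blk=14 s=6: MISS | VC [26]
  [7] addr=0x6b blk=26 s=2: VC-HIT | VC [50]
  [8] addr=0x68 blk=26 s=2: L1-HIT | VC [50]
  [9] addr=0x37 blk=13 s=5: MISS | VC [50, 61]
  [10] addr=0x56 blk=21 s=5: MISS | VC [50, 61, 13]
  [11] addr=0x34 blk=13 s=5: VC-HIT | VC [50, 61, 21]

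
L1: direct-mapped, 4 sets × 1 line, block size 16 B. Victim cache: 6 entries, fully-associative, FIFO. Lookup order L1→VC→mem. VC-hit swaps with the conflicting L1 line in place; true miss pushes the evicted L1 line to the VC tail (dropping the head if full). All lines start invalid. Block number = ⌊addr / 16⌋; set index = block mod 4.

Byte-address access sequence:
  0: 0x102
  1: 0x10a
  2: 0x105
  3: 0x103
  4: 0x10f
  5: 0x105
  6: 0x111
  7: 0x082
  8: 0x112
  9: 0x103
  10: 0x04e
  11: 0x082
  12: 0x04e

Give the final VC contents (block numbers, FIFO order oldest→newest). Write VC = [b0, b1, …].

#0 0x102→b16/s0 MISS; vc=[]
#1 0x10a→b16/s0 L1-HIT; vc=[]
#2 0x105→b16/s0 L1-HIT; vc=[]
#3 0x103→b16/s0 L1-HIT; vc=[]
#4 0x10f→b16/s0 L1-HIT; vc=[]
#5 0x105→b16/s0 L1-HIT; vc=[]
#6 0x111→b17/s1 MISS; vc=[]
#7 0x82→b8/s0 MISS; vc=[16]
#8 0x112→b17/s1 L1-HIT; vc=[16]
#9 0x103→b16/s0 VC-HIT; vc=[8]
#10 0x4e→b4/s0 MISS; vc=[8,16]
#11 0x82→b8/s0 VC-HIT; vc=[4,16]
#12 0x4e→b4/s0 VC-HIT; vc=[8,16]

VC = [8, 16]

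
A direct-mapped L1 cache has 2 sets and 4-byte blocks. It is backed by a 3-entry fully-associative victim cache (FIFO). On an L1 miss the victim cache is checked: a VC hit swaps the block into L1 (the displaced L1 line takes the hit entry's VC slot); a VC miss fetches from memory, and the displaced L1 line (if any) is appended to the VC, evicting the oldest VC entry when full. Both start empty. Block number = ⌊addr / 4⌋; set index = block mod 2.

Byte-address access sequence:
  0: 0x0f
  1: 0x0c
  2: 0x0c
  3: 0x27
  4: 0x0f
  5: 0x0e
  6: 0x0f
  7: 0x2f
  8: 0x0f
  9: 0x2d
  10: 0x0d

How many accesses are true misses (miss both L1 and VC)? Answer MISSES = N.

  [0] addr=0xf blk=3 s=1: MISS | VC []
  [1] addr=0xc blk=3 s=1: L1-HIT | VC []
  [2] addr=0xc blk=3 s=1: L1-HIT | VC []
  [3] addr=0x27 blk=9 s=1: MISS | VC [3]
  [4] addr=0xf blk=3 s=1: VC-HIT | VC [9]
  [5] addr=0xe blk=3 s=1: L1-HIT | VC [9]
  [6] addr=0xf blk=3 s=1: L1-HIT | VC [9]
  [7] addr=0x2f blk=11 s=1: MISS | VC [9, 3]
  [8] addr=0xf blk=3 s=1: VC-HIT | VC [9, 11]
  [9] addr=0x2d blk=11 s=1: VC-HIT | VC [9, 3]
  [10] addr=0xd blk=3 s=1: VC-HIT | VC [9, 11]

MISSES = 3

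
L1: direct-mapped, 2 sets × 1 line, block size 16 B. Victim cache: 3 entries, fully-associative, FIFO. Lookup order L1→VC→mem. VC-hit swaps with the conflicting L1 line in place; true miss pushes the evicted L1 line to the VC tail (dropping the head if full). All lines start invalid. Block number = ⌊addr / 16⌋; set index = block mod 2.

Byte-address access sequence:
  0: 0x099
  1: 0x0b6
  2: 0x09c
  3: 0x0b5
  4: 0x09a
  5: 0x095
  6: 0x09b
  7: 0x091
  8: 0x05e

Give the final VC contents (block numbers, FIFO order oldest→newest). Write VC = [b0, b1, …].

VC = [11, 9]

0: 0x99 (blk 9, set 1) → MISS  vc=[]
1: 0xb6 (blk 11, set 1) → MISS  vc=[9]
2: 0x9c (blk 9, set 1) → VC-HIT  vc=[11]
3: 0xb5 (blk 11, set 1) → VC-HIT  vc=[9]
4: 0x9a (blk 9, set 1) → VC-HIT  vc=[11]
5: 0x95 (blk 9, set 1) → L1-HIT  vc=[11]
6: 0x9b (blk 9, set 1) → L1-HIT  vc=[11]
7: 0x91 (blk 9, set 1) → L1-HIT  vc=[11]
8: 0x5e (blk 5, set 1) → MISS  vc=[11, 9]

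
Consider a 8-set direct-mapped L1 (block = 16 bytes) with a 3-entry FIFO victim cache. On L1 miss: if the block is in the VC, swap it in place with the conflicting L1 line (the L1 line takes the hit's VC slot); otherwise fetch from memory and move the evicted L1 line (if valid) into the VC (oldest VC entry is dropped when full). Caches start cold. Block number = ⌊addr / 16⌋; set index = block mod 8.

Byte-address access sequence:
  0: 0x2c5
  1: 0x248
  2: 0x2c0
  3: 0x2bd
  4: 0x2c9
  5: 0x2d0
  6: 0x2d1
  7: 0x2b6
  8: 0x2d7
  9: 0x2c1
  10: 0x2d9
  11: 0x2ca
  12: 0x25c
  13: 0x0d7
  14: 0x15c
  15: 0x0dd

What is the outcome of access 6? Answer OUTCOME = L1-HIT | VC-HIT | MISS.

OUTCOME = L1-HIT

#0 0x2c5→b44/s4 MISS; vc=[]
#1 0x248→b36/s4 MISS; vc=[44]
#2 0x2c0→b44/s4 VC-HIT; vc=[36]
#3 0x2bd→b43/s3 MISS; vc=[36]
#4 0x2c9→b44/s4 L1-HIT; vc=[36]
#5 0x2d0→b45/s5 MISS; vc=[36]
#6 0x2d1→b45/s5 L1-HIT; vc=[36]
#7 0x2b6→b43/s3 L1-HIT; vc=[36]
#8 0x2d7→b45/s5 L1-HIT; vc=[36]
#9 0x2c1→b44/s4 L1-HIT; vc=[36]
#10 0x2d9→b45/s5 L1-HIT; vc=[36]
#11 0x2ca→b44/s4 L1-HIT; vc=[36]
#12 0x25c→b37/s5 MISS; vc=[36,45]
#13 0xd7→b13/s5 MISS; vc=[36,45,37]
#14 0x15c→b21/s5 MISS; vc=[45,37,13]
#15 0xdd→b13/s5 VC-HIT; vc=[45,37,21]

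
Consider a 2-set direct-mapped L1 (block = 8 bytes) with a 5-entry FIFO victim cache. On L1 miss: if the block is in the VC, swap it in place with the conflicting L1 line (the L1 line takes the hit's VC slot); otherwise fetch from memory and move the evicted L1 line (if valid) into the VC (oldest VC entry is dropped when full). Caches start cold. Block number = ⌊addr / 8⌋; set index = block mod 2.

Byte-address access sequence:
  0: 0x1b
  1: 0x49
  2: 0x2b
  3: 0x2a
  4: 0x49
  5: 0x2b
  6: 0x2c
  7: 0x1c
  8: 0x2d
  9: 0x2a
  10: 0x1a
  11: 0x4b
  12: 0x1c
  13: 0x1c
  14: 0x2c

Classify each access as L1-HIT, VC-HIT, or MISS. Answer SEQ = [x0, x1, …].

0: 0x1b (blk 3, set 1) → MISS  vc=[]
1: 0x49 (blk 9, set 1) → MISS  vc=[3]
2: 0x2b (blk 5, set 1) → MISS  vc=[3, 9]
3: 0x2a (blk 5, set 1) → L1-HIT  vc=[3, 9]
4: 0x49 (blk 9, set 1) → VC-HIT  vc=[3, 5]
5: 0x2b (blk 5, set 1) → VC-HIT  vc=[3, 9]
6: 0x2c (blk 5, set 1) → L1-HIT  vc=[3, 9]
7: 0x1c (blk 3, set 1) → VC-HIT  vc=[5, 9]
8: 0x2d (blk 5, set 1) → VC-HIT  vc=[3, 9]
9: 0x2a (blk 5, set 1) → L1-HIT  vc=[3, 9]
10: 0x1a (blk 3, set 1) → VC-HIT  vc=[5, 9]
11: 0x4b (blk 9, set 1) → VC-HIT  vc=[5, 3]
12: 0x1c (blk 3, set 1) → VC-HIT  vc=[5, 9]
13: 0x1c (blk 3, set 1) → L1-HIT  vc=[5, 9]
14: 0x2c (blk 5, set 1) → VC-HIT  vc=[3, 9]

SEQ = [MISS, MISS, MISS, L1-HIT, VC-HIT, VC-HIT, L1-HIT, VC-HIT, VC-HIT, L1-HIT, VC-HIT, VC-HIT, VC-HIT, L1-HIT, VC-HIT]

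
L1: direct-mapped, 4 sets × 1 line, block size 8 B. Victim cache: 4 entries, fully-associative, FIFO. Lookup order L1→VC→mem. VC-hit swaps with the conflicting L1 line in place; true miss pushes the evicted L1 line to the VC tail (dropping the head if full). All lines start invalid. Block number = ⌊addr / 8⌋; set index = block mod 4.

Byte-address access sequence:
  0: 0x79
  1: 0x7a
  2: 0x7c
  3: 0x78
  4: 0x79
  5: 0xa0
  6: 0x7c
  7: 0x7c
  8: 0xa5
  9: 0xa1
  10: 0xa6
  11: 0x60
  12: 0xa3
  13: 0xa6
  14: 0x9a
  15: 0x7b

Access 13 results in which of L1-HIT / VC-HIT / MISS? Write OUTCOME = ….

OUTCOME = L1-HIT

  [0] addr=0x79 blk=15 s=3: MISS | VC []
  [1] addr=0x7a blk=15 s=3: L1-HIT | VC []
  [2] addr=0x7c blk=15 s=3: L1-HIT | VC []
  [3] addr=0x78 blk=15 s=3: L1-HIT | VC []
  [4] addr=0x79 blk=15 s=3: L1-HIT | VC []
  [5] addr=0xa0 blk=20 s=0: MISS | VC []
  [6] addr=0x7c blk=15 s=3: L1-HIT | VC []
  [7] addr=0x7c blk=15 s=3: L1-HIT | VC []
  [8] addr=0xa5 blk=20 s=0: L1-HIT | VC []
  [9] addr=0xa1 blk=20 s=0: L1-HIT | VC []
  [10] addr=0xa6 blk=20 s=0: L1-HIT | VC []
  [11] addr=0x60 blk=12 s=0: MISS | VC [20]
  [12] addr=0xa3 blk=20 s=0: VC-HIT | VC [12]
  [13] addr=0xa6 blk=20 s=0: L1-HIT | VC [12]
  [14] addr=0x9a blk=19 s=3: MISS | VC [12, 15]
  [15] addr=0x7b blk=15 s=3: VC-HIT | VC [12, 19]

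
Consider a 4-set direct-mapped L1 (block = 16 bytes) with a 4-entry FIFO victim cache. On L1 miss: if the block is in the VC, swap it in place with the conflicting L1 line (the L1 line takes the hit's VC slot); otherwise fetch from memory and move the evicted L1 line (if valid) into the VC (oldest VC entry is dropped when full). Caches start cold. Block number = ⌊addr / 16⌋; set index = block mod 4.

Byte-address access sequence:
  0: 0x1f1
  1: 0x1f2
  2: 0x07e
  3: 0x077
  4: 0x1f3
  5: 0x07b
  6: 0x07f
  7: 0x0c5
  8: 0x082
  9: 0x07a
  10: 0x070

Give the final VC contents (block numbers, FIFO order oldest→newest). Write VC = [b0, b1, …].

VC = [31, 12]

#0 0x1f1→b31/s3 MISS; vc=[]
#1 0x1f2→b31/s3 L1-HIT; vc=[]
#2 0x7e→b7/s3 MISS; vc=[31]
#3 0x77→b7/s3 L1-HIT; vc=[31]
#4 0x1f3→b31/s3 VC-HIT; vc=[7]
#5 0x7b→b7/s3 VC-HIT; vc=[31]
#6 0x7f→b7/s3 L1-HIT; vc=[31]
#7 0xc5→b12/s0 MISS; vc=[31]
#8 0x82→b8/s0 MISS; vc=[31,12]
#9 0x7a→b7/s3 L1-HIT; vc=[31,12]
#10 0x70→b7/s3 L1-HIT; vc=[31,12]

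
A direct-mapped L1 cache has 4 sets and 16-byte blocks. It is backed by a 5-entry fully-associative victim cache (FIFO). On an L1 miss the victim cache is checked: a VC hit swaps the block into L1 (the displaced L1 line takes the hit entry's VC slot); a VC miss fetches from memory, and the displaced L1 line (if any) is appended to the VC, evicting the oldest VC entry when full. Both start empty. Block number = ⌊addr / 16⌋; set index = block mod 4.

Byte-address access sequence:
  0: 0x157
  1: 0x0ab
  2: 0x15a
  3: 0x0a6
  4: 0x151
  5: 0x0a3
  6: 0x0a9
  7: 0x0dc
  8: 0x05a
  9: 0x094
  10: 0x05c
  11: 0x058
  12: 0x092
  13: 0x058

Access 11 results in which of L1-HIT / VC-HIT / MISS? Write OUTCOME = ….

OUTCOME = L1-HIT

#0 0x157→b21/s1 MISS; vc=[]
#1 0xab→b10/s2 MISS; vc=[]
#2 0x15a→b21/s1 L1-HIT; vc=[]
#3 0xa6→b10/s2 L1-HIT; vc=[]
#4 0x151→b21/s1 L1-HIT; vc=[]
#5 0xa3→b10/s2 L1-HIT; vc=[]
#6 0xa9→b10/s2 L1-HIT; vc=[]
#7 0xdc→b13/s1 MISS; vc=[21]
#8 0x5a→b5/s1 MISS; vc=[21,13]
#9 0x94→b9/s1 MISS; vc=[21,13,5]
#10 0x5c→b5/s1 VC-HIT; vc=[21,13,9]
#11 0x58→b5/s1 L1-HIT; vc=[21,13,9]
#12 0x92→b9/s1 VC-HIT; vc=[21,13,5]
#13 0x58→b5/s1 VC-HIT; vc=[21,13,9]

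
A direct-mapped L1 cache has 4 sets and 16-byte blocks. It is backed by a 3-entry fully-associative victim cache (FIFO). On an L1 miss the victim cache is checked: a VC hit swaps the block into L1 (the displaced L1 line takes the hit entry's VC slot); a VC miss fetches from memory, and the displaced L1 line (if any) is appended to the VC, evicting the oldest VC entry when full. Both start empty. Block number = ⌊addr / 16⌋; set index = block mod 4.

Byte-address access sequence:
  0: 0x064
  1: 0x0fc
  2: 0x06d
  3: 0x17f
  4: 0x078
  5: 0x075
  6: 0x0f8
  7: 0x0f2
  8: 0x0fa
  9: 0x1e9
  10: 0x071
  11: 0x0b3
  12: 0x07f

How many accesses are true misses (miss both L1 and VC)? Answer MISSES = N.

0: 0x64 (blk 6, set 2) → MISS  vc=[]
1: 0xfc (blk 15, set 3) → MISS  vc=[]
2: 0x6d (blk 6, set 2) → L1-HIT  vc=[]
3: 0x17f (blk 23, set 3) → MISS  vc=[15]
4: 0x78 (blk 7, set 3) → MISS  vc=[15, 23]
5: 0x75 (blk 7, set 3) → L1-HIT  vc=[15, 23]
6: 0xf8 (blk 15, set 3) → VC-HIT  vc=[7, 23]
7: 0xf2 (blk 15, set 3) → L1-HIT  vc=[7, 23]
8: 0xfa (blk 15, set 3) → L1-HIT  vc=[7, 23]
9: 0x1e9 (blk 30, set 2) → MISS  vc=[7, 23, 6]
10: 0x71 (blk 7, set 3) → VC-HIT  vc=[15, 23, 6]
11: 0xb3 (blk 11, set 3) → MISS  vc=[23, 6, 7]
12: 0x7f (blk 7, set 3) → VC-HIT  vc=[23, 6, 11]

MISSES = 6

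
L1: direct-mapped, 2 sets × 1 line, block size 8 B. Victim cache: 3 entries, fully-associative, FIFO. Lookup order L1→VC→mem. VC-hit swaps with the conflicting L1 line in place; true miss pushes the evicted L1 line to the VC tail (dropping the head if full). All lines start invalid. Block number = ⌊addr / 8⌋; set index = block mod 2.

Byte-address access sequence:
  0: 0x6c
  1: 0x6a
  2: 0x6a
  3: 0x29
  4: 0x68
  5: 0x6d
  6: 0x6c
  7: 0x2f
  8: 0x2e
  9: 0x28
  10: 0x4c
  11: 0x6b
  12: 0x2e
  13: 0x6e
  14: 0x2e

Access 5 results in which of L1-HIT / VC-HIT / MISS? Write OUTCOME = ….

#0 0x6c→b13/s1 MISS; vc=[]
#1 0x6a→b13/s1 L1-HIT; vc=[]
#2 0x6a→b13/s1 L1-HIT; vc=[]
#3 0x29→b5/s1 MISS; vc=[13]
#4 0x68→b13/s1 VC-HIT; vc=[5]
#5 0x6d→b13/s1 L1-HIT; vc=[5]
#6 0x6c→b13/s1 L1-HIT; vc=[5]
#7 0x2f→b5/s1 VC-HIT; vc=[13]
#8 0x2e→b5/s1 L1-HIT; vc=[13]
#9 0x28→b5/s1 L1-HIT; vc=[13]
#10 0x4c→b9/s1 MISS; vc=[13,5]
#11 0x6b→b13/s1 VC-HIT; vc=[9,5]
#12 0x2e→b5/s1 VC-HIT; vc=[9,13]
#13 0x6e→b13/s1 VC-HIT; vc=[9,5]
#14 0x2e→b5/s1 VC-HIT; vc=[9,13]

OUTCOME = L1-HIT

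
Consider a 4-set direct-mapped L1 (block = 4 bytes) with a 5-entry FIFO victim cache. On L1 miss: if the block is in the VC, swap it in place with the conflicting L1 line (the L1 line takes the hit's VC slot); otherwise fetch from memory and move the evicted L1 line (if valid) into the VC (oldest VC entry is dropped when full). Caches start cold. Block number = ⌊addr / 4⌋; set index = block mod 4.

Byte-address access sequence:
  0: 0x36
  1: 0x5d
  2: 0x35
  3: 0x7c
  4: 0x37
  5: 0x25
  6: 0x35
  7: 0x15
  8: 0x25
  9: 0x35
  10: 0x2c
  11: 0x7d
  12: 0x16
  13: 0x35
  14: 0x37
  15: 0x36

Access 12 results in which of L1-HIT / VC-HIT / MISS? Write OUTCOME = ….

OUTCOME = VC-HIT

#0 0x36→b13/s1 MISS; vc=[]
#1 0x5d→b23/s3 MISS; vc=[]
#2 0x35→b13/s1 L1-HIT; vc=[]
#3 0x7c→b31/s3 MISS; vc=[23]
#4 0x37→b13/s1 L1-HIT; vc=[23]
#5 0x25→b9/s1 MISS; vc=[23,13]
#6 0x35→b13/s1 VC-HIT; vc=[23,9]
#7 0x15→b5/s1 MISS; vc=[23,9,13]
#8 0x25→b9/s1 VC-HIT; vc=[23,5,13]
#9 0x35→b13/s1 VC-HIT; vc=[23,5,9]
#10 0x2c→b11/s3 MISS; vc=[23,5,9,31]
#11 0x7d→b31/s3 VC-HIT; vc=[23,5,9,11]
#12 0x16→b5/s1 VC-HIT; vc=[23,13,9,11]
#13 0x35→b13/s1 VC-HIT; vc=[23,5,9,11]
#14 0x37→b13/s1 L1-HIT; vc=[23,5,9,11]
#15 0x36→b13/s1 L1-HIT; vc=[23,5,9,11]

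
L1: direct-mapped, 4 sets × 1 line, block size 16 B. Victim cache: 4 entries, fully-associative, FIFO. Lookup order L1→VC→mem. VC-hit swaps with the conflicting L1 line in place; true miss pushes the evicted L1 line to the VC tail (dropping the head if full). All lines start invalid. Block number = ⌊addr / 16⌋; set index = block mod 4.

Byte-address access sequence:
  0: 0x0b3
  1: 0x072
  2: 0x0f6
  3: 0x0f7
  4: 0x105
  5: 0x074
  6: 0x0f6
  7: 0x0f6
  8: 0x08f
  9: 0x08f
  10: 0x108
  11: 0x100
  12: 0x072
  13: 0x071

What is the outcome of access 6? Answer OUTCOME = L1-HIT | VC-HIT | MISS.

0: 0xb3 (blk 11, set 3) → MISS  vc=[]
1: 0x72 (blk 7, set 3) → MISS  vc=[11]
2: 0xf6 (blk 15, set 3) → MISS  vc=[11, 7]
3: 0xf7 (blk 15, set 3) → L1-HIT  vc=[11, 7]
4: 0x105 (blk 16, set 0) → MISS  vc=[11, 7]
5: 0x74 (blk 7, set 3) → VC-HIT  vc=[11, 15]
6: 0xf6 (blk 15, set 3) → VC-HIT  vc=[11, 7]
7: 0xf6 (blk 15, set 3) → L1-HIT  vc=[11, 7]
8: 0x8f (blk 8, set 0) → MISS  vc=[11, 7, 16]
9: 0x8f (blk 8, set 0) → L1-HIT  vc=[11, 7, 16]
10: 0x108 (blk 16, set 0) → VC-HIT  vc=[11, 7, 8]
11: 0x100 (blk 16, set 0) → L1-HIT  vc=[11, 7, 8]
12: 0x72 (blk 7, set 3) → VC-HIT  vc=[11, 15, 8]
13: 0x71 (blk 7, set 3) → L1-HIT  vc=[11, 15, 8]

OUTCOME = VC-HIT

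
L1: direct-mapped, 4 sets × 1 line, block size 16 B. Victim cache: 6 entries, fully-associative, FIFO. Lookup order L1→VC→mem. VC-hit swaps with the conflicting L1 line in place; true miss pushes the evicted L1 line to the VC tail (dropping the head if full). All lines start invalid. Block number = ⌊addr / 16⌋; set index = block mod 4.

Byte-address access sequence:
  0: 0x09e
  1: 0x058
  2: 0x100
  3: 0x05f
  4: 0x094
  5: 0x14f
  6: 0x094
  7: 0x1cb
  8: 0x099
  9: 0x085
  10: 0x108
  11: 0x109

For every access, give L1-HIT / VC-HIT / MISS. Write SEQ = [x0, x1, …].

#0 0x9e→b9/s1 MISS; vc=[]
#1 0x58→b5/s1 MISS; vc=[9]
#2 0x100→b16/s0 MISS; vc=[9]
#3 0x5f→b5/s1 L1-HIT; vc=[9]
#4 0x94→b9/s1 VC-HIT; vc=[5]
#5 0x14f→b20/s0 MISS; vc=[5,16]
#6 0x94→b9/s1 L1-HIT; vc=[5,16]
#7 0x1cb→b28/s0 MISS; vc=[5,16,20]
#8 0x99→b9/s1 L1-HIT; vc=[5,16,20]
#9 0x85→b8/s0 MISS; vc=[5,16,20,28]
#10 0x108→b16/s0 VC-HIT; vc=[5,8,20,28]
#11 0x109→b16/s0 L1-HIT; vc=[5,8,20,28]

SEQ = [MISS, MISS, MISS, L1-HIT, VC-HIT, MISS, L1-HIT, MISS, L1-HIT, MISS, VC-HIT, L1-HIT]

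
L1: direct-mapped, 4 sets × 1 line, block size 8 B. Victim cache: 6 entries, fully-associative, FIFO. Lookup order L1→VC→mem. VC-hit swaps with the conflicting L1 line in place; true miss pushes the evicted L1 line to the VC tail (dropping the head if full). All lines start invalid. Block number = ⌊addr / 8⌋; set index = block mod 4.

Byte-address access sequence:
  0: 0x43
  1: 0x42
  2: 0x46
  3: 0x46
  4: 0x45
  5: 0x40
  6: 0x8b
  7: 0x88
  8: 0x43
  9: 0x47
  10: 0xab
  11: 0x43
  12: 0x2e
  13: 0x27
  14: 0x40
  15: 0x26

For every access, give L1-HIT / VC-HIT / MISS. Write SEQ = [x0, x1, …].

SEQ = [MISS, L1-HIT, L1-HIT, L1-HIT, L1-HIT, L1-HIT, MISS, L1-HIT, L1-HIT, L1-HIT, MISS, L1-HIT, MISS, MISS, VC-HIT, VC-HIT]

  [0] addr=0x43 blk=8 s=0: MISS | VC []
  [1] addr=0x42 blk=8 s=0: L1-HIT | VC []
  [2] addr=0x46 blk=8 s=0: L1-HIT | VC []
  [3] addr=0x46 blk=8 s=0: L1-HIT | VC []
  [4] addr=0x45 blk=8 s=0: L1-HIT | VC []
  [5] addr=0x40 blk=8 s=0: L1-HIT | VC []
  [6] addr=0x8b blk=17 s=1: MISS | VC []
  [7] addr=0x88 blk=17 s=1: L1-HIT | VC []
  [8] addr=0x43 blk=8 s=0: L1-HIT | VC []
  [9] addr=0x47 blk=8 s=0: L1-HIT | VC []
  [10] addr=0xab blk=21 s=1: MISS | VC [17]
  [11] addr=0x43 blk=8 s=0: L1-HIT | VC [17]
  [12] addr=0x2e blk=5 s=1: MISS | VC [17, 21]
  [13] addr=0x27 blk=4 s=0: MISS | VC [17, 21, 8]
  [14] addr=0x40 blk=8 s=0: VC-HIT | VC [17, 21, 4]
  [15] addr=0x26 blk=4 s=0: VC-HIT | VC [17, 21, 8]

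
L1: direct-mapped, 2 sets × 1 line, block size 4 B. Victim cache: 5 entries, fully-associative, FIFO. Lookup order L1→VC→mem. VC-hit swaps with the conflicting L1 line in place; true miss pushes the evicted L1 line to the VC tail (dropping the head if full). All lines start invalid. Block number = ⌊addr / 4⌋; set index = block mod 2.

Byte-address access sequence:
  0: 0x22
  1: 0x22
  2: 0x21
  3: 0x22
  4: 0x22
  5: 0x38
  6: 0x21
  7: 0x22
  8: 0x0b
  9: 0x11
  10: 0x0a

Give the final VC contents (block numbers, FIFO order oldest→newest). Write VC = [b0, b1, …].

#0 0x22→b8/s0 MISS; vc=[]
#1 0x22→b8/s0 L1-HIT; vc=[]
#2 0x21→b8/s0 L1-HIT; vc=[]
#3 0x22→b8/s0 L1-HIT; vc=[]
#4 0x22→b8/s0 L1-HIT; vc=[]
#5 0x38→b14/s0 MISS; vc=[8]
#6 0x21→b8/s0 VC-HIT; vc=[14]
#7 0x22→b8/s0 L1-HIT; vc=[14]
#8 0xb→b2/s0 MISS; vc=[14,8]
#9 0x11→b4/s0 MISS; vc=[14,8,2]
#10 0xa→b2/s0 VC-HIT; vc=[14,8,4]

VC = [14, 8, 4]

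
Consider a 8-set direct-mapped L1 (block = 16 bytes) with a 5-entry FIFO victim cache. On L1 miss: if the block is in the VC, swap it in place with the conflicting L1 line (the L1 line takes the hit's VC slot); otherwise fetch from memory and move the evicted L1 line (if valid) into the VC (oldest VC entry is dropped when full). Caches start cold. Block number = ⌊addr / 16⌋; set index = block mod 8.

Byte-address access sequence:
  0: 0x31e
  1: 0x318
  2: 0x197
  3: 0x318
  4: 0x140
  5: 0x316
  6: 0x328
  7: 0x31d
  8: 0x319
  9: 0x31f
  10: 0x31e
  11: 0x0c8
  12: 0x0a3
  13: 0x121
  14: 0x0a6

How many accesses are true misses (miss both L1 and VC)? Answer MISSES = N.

#0 0x31e→b49/s1 MISS; vc=[]
#1 0x318→b49/s1 L1-HIT; vc=[]
#2 0x197→b25/s1 MISS; vc=[49]
#3 0x318→b49/s1 VC-HIT; vc=[25]
#4 0x140→b20/s4 MISS; vc=[25]
#5 0x316→b49/s1 L1-HIT; vc=[25]
#6 0x328→b50/s2 MISS; vc=[25]
#7 0x31d→b49/s1 L1-HIT; vc=[25]
#8 0x319→b49/s1 L1-HIT; vc=[25]
#9 0x31f→b49/s1 L1-HIT; vc=[25]
#10 0x31e→b49/s1 L1-HIT; vc=[25]
#11 0xc8→b12/s4 MISS; vc=[25,20]
#12 0xa3→b10/s2 MISS; vc=[25,20,50]
#13 0x121→b18/s2 MISS; vc=[25,20,50,10]
#14 0xa6→b10/s2 VC-HIT; vc=[25,20,50,18]

MISSES = 7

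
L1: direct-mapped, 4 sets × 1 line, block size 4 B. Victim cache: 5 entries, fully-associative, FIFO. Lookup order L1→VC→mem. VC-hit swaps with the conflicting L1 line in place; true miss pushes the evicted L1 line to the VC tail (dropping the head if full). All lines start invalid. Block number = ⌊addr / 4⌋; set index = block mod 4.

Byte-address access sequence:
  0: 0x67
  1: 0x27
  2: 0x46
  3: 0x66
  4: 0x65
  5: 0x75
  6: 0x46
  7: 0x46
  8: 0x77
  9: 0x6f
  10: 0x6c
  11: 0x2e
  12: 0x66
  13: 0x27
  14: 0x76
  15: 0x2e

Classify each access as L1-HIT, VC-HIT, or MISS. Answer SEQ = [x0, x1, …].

SEQ = [MISS, MISS, MISS, VC-HIT, L1-HIT, MISS, VC-HIT, L1-HIT, VC-HIT, MISS, L1-HIT, MISS, VC-HIT, VC-HIT, VC-HIT, L1-HIT]

0: 0x67 (blk 25, set 1) → MISS  vc=[]
1: 0x27 (blk 9, set 1) → MISS  vc=[25]
2: 0x46 (blk 17, set 1) → MISS  vc=[25, 9]
3: 0x66 (blk 25, set 1) → VC-HIT  vc=[17, 9]
4: 0x65 (blk 25, set 1) → L1-HIT  vc=[17, 9]
5: 0x75 (blk 29, set 1) → MISS  vc=[17, 9, 25]
6: 0x46 (blk 17, set 1) → VC-HIT  vc=[29, 9, 25]
7: 0x46 (blk 17, set 1) → L1-HIT  vc=[29, 9, 25]
8: 0x77 (blk 29, set 1) → VC-HIT  vc=[17, 9, 25]
9: 0x6f (blk 27, set 3) → MISS  vc=[17, 9, 25]
10: 0x6c (blk 27, set 3) → L1-HIT  vc=[17, 9, 25]
11: 0x2e (blk 11, set 3) → MISS  vc=[17, 9, 25, 27]
12: 0x66 (blk 25, set 1) → VC-HIT  vc=[17, 9, 29, 27]
13: 0x27 (blk 9, set 1) → VC-HIT  vc=[17, 25, 29, 27]
14: 0x76 (blk 29, set 1) → VC-HIT  vc=[17, 25, 9, 27]
15: 0x2e (blk 11, set 3) → L1-HIT  vc=[17, 25, 9, 27]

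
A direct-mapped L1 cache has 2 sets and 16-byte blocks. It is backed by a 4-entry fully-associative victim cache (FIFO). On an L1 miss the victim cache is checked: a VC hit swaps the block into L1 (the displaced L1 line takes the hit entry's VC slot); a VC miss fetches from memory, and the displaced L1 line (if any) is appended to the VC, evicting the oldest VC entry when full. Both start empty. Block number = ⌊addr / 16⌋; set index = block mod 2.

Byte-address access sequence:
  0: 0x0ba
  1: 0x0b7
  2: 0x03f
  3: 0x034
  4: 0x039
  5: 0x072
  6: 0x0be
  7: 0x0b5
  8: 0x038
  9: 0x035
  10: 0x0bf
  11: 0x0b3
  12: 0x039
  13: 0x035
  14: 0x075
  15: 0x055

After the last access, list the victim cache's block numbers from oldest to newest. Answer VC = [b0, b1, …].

VC = [3, 11, 7]

0: 0xba (blk 11, set 1) → MISS  vc=[]
1: 0xb7 (blk 11, set 1) → L1-HIT  vc=[]
2: 0x3f (blk 3, set 1) → MISS  vc=[11]
3: 0x34 (blk 3, set 1) → L1-HIT  vc=[11]
4: 0x39 (blk 3, set 1) → L1-HIT  vc=[11]
5: 0x72 (blk 7, set 1) → MISS  vc=[11, 3]
6: 0xbe (blk 11, set 1) → VC-HIT  vc=[7, 3]
7: 0xb5 (blk 11, set 1) → L1-HIT  vc=[7, 3]
8: 0x38 (blk 3, set 1) → VC-HIT  vc=[7, 11]
9: 0x35 (blk 3, set 1) → L1-HIT  vc=[7, 11]
10: 0xbf (blk 11, set 1) → VC-HIT  vc=[7, 3]
11: 0xb3 (blk 11, set 1) → L1-HIT  vc=[7, 3]
12: 0x39 (blk 3, set 1) → VC-HIT  vc=[7, 11]
13: 0x35 (blk 3, set 1) → L1-HIT  vc=[7, 11]
14: 0x75 (blk 7, set 1) → VC-HIT  vc=[3, 11]
15: 0x55 (blk 5, set 1) → MISS  vc=[3, 11, 7]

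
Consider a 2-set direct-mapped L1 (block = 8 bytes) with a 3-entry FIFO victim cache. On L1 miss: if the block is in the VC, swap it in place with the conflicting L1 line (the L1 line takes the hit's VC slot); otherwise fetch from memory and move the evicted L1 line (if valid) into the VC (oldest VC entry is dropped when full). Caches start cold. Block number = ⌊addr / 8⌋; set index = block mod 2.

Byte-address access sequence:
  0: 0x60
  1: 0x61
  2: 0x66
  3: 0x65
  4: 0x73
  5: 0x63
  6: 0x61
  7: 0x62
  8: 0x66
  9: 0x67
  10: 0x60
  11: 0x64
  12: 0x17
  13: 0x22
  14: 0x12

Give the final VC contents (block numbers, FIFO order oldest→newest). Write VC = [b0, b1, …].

#0 0x60→b12/s0 MISS; vc=[]
#1 0x61→b12/s0 L1-HIT; vc=[]
#2 0x66→b12/s0 L1-HIT; vc=[]
#3 0x65→b12/s0 L1-HIT; vc=[]
#4 0x73→b14/s0 MISS; vc=[12]
#5 0x63→b12/s0 VC-HIT; vc=[14]
#6 0x61→b12/s0 L1-HIT; vc=[14]
#7 0x62→b12/s0 L1-HIT; vc=[14]
#8 0x66→b12/s0 L1-HIT; vc=[14]
#9 0x67→b12/s0 L1-HIT; vc=[14]
#10 0x60→b12/s0 L1-HIT; vc=[14]
#11 0x64→b12/s0 L1-HIT; vc=[14]
#12 0x17→b2/s0 MISS; vc=[14,12]
#13 0x22→b4/s0 MISS; vc=[14,12,2]
#14 0x12→b2/s0 VC-HIT; vc=[14,12,4]

VC = [14, 12, 4]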